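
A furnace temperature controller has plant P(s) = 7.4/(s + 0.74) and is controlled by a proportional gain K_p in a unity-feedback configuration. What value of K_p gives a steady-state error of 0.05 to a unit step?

The loop is type 0, so e_ss(step) = 1/(1 + K_pos) with K_pos = K_p·P(0).
P(0) = 10. Require 1/(1 + K_p·10) = 0.05, so 1 + 10·K_p = 20.
K_p = (20 − 1)/10 = 1.9.

K_p = 1.9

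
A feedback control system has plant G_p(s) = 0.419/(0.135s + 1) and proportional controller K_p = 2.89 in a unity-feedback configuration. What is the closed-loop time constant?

τ = 0.0611 s

Closed loop: T(s) = K_p·G_p/(1+K_p·G_p) = 1.211/(0.135s + 1 + 1.211), with pole at s = −(1 + 1.211)/0.135 = −16.38.
Closed-loop time constant τ = 1/16.38 = 0.0611 s.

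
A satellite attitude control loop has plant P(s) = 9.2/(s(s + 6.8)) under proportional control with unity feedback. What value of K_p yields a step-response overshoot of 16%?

K_p = 4.95

From %OS = 100·exp(−πζ/√(1−ζ²)) = 16%, ζ = −ln(0.16)/√(π²+ln²(0.16)) = 0.5039.
Characteristic equation s² + 6.8s + 9.2K_p = 0 gives ζ = 6.8/(2√(9.2K_p)).
Setting ζ = 0.5039: √(9.2K_p) = 6.8/(2·0.5039) = 6.748, so K_p = 45.53/9.2 = 4.95.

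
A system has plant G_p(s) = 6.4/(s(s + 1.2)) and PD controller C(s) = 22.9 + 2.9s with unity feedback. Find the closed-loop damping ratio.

ζ = 0.816

Forward path: (22.9 + 2.9s)·6.4/(s(s+1.2)). The closed-loop characteristic equation is s² + (1.2 + 6.4·2.9)s + 6.4·22.9 = 0.
That is s² + 19.76s + 146.6 = 0, so ω_n = 12.11 rad/s and ζ = 19.76/(2·12.11) = 0.8161.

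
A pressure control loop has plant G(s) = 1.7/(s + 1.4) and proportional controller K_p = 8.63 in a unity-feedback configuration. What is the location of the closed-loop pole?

s = -16.07

Closed-loop transfer function: T(s) = K_p·G(s)/(1 + K_p·G(s)) = 14.67/(s + 1.4 + 14.67) = 14.67/(s + 16.07).
The closed-loop pole is at s = −16.07.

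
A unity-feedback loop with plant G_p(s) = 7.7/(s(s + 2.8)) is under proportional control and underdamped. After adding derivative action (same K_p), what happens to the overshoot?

decrease

With PD the characteristic equation becomes s² + (a + K·K_d)s + K·K_p = 0; the damping term grows, ζ rises, overshoot falls.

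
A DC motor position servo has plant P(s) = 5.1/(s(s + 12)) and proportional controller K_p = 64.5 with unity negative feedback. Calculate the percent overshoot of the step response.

The closed-loop denominator s² + 12s + 328.9 gives ω_n = √328.9 = 18.14 and ζ = 12/(2ω_n) = 0.3308.
%OS = 100·exp(−πζ/√(1−ζ²)) = 100·exp(−π·0.3308/√0.8906) = 33.2%.

33.2%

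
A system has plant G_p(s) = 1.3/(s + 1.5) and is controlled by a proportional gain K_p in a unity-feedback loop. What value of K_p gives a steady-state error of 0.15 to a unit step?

The loop is type 0, so e_ss(step) = 1/(1 + K_pos) with K_pos = K_p·G_p(0).
G_p(0) = 0.8667. Require 1/(1 + K_p·0.8667) = 0.15, so 1 + 0.8667·K_p = 6.667.
K_p = (6.667 − 1)/0.8667 = 6.54.

K_p = 6.54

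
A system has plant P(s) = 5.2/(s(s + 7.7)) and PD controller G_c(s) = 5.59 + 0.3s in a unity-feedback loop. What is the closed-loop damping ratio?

Forward path: (5.59 + 0.3s)·5.2/(s(s+7.7)). The closed-loop characteristic equation is s² + (7.7 + 5.2·0.3)s + 5.2·5.59 = 0.
That is s² + 9.26s + 29.07 = 0, so ω_n = 5.391 rad/s and ζ = 9.26/(2·5.391) = 0.8588.

ζ = 0.859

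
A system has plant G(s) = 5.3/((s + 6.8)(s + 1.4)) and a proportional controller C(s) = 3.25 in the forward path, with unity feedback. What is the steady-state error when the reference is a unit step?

0.356

The loop is type 0. Static position error constant K_pos = C(0)·G(0) = 3.25·0.5567 = 1.809.
Steady-state error to a unit step: e_ss = 1/(1+K_pos) = 1/2.809 = 0.356.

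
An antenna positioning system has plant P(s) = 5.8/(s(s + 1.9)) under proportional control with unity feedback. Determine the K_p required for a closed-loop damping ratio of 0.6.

Closed-loop characteristic equation: s² + 1.9s + K_p·5.8 = 0.
So ω_n = √(5.8K_p) and 2ζω_n = 1.9, giving ζ = 1.9/(2√(5.8K_p)).
Setting ζ = 0.6: √(5.8K_p) = 1.9/(2·0.6) = 1.583, so K_p = 2.507/5.8 = 0.432.

K_p = 0.432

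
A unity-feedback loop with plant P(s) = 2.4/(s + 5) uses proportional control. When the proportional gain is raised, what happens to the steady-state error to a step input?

e_ss = 1/(1 + K_p·P(0)); a larger K_p raises the denominator, so e_ss decreases.

decrease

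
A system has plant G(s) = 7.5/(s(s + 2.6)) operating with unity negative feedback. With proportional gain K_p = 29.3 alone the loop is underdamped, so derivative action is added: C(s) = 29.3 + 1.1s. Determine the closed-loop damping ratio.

ζ = 0.366

Forward path: (29.3 + 1.1s)·7.5/(s(s+2.6)). The closed-loop characteristic equation is s² + (2.6 + 7.5·1.1)s + 7.5·29.3 = 0.
That is s² + 10.85s + 219.8 = 0, so ω_n = 14.82 rad/s and ζ = 10.85/(2·14.82) = 0.366.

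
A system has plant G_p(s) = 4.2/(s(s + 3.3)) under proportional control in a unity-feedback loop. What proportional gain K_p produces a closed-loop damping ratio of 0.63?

K_p = 1.63

Closed-loop characteristic equation: s² + 3.3s + K_p·4.2 = 0.
So ω_n = √(4.2K_p) and 2ζω_n = 3.3, giving ζ = 3.3/(2√(4.2K_p)).
Setting ζ = 0.63: √(4.2K_p) = 3.3/(2·0.63) = 2.619, so K_p = 6.859/4.2 = 1.63.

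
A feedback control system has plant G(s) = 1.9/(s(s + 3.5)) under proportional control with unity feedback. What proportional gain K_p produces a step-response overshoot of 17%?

K_p = 6.68

From %OS = 100·exp(−πζ/√(1−ζ²)) = 17%, ζ = −ln(0.17)/√(π²+ln²(0.17)) = 0.4913.
Characteristic equation s² + 3.5s + 1.9K_p = 0 gives ζ = 3.5/(2√(1.9K_p)).
Setting ζ = 0.4913: √(1.9K_p) = 3.5/(2·0.4913) = 3.562, so K_p = 12.69/1.9 = 6.68.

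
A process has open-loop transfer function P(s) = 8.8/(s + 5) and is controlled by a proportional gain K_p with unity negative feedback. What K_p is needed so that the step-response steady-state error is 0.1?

K_p = 5.11

Steady-state error for a unit step on this type-0 loop is 1/(1 + K_p·P(0)).
P(0) = 1.76. Require 1/(1 + K_p·1.76) = 0.1, so 1 + 1.76·K_p = 10.
K_p = (10 − 1)/1.76 = 5.11.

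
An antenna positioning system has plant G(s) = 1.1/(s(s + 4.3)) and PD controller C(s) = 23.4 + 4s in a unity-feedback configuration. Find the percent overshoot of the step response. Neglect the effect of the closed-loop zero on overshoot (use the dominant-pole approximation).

0.533%

Forward path: (23.4 + 4s)·1.1/(s(s+4.3)). The closed-loop characteristic equation is s² + (4.3 + 1.1·4)s + 1.1·23.4 = 0.
That is s² + 8.7s + 25.74 = 0, so ω_n = 5.073 rad/s and ζ = 8.7/(2·5.073) = 0.8574.
%OS = 100·exp(−πζ/√(1−ζ²)) = 0.533%.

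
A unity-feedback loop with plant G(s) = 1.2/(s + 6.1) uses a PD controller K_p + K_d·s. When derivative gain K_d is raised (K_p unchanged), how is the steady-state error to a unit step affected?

unchanged

K_d affects only the transient (the s-coefficient); the DC loop gain, and hence e_ss, depends only on K_p.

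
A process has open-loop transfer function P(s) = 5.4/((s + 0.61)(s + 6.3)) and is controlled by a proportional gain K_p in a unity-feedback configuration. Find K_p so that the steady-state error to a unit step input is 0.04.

Steady-state error for a unit step on this type-0 loop is 1/(1 + K_p·P(0)).
P(0) = 1.405. Require 1/(1 + K_p·1.405) = 0.04, so 1 + 1.405·K_p = 25.
K_p = (25 − 1)/1.405 = 17.1.

K_p = 17.1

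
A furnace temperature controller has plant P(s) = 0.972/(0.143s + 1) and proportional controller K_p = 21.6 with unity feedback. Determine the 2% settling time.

Closed loop: T(s) = K_p·P/(1+K_p·P) = 21/(0.143s + 1 + 21), with pole at s = −(1 + 21)/0.143 = −153.8.
τ = 1/153.8 = 0.006501 s, so 2% settling time ≈ 4τ = 0.026 s.

T_s ≈ 0.026 s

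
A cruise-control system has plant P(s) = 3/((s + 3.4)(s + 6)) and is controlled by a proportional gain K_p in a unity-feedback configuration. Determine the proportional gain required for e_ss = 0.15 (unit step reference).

K_p = 38.5

For a type-0 loop with proportional control, e_ss = 1/(1 + K_p·P(0)).
P(0) = 0.1471. Require 1/(1 + K_p·0.1471) = 0.15, so 1 + 0.1471·K_p = 6.667.
K_p = (6.667 − 1)/0.1471 = 38.5.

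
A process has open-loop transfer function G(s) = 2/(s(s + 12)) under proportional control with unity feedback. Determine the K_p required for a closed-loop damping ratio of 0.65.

K_p = 42.6

Closed-loop characteristic equation: s² + 12s + K_p·2 = 0.
So ω_n = √(2K_p) and 2ζω_n = 12, giving ζ = 12/(2√(2K_p)).
Setting ζ = 0.65: √(2K_p) = 12/(2·0.65) = 9.231, so K_p = 85.21/2 = 42.6.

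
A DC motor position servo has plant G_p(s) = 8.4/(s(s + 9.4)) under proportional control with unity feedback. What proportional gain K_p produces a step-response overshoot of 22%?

From %OS = 100·exp(−πζ/√(1−ζ²)) = 22%, ζ = −ln(0.22)/√(π²+ln²(0.22)) = 0.4342.
Characteristic equation s² + 9.4s + 8.4K_p = 0 gives ζ = 9.4/(2√(8.4K_p)).
Setting ζ = 0.4342: √(8.4K_p) = 9.4/(2·0.4342) = 10.83, so K_p = 117.2/8.4 = 14.

K_p = 14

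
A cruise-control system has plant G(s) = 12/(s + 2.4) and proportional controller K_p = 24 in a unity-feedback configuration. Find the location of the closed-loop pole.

Closed-loop transfer function: T(s) = K_p·G(s)/(1 + K_p·G(s)) = 288/(s + 2.4 + 288) = 288/(s + 290.4).
The closed-loop pole is at s = −290.4.

s = -290.4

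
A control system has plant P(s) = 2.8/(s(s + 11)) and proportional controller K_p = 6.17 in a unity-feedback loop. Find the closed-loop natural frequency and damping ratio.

With unity feedback the closed-loop characteristic equation is s² + 11s + 6.17·2.8 = s² + 11s + 17.28 = 0.
Matching s² + 2ζω_n s + ω_n²: ω_n = √17.28 = 4.156 rad/s and 2ζω_n = 11, so ζ = 11/(2·4.156) = 1.32.

ω_n = 4.16 rad/s, ζ = 1.32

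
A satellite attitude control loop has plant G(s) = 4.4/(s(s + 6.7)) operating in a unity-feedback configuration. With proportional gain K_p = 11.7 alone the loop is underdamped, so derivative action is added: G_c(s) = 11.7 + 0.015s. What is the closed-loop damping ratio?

ζ = 0.472

Forward path: (11.7 + 0.015s)·4.4/(s(s+6.7)). The closed-loop characteristic equation is s² + (6.7 + 4.4·0.015)s + 4.4·11.7 = 0.
That is s² + 6.766s + 51.48 = 0, so ω_n = 7.175 rad/s and ζ = 6.766/(2·7.175) = 0.4715.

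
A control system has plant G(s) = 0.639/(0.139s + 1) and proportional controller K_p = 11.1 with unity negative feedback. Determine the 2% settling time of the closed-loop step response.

T_s ≈ 0.0687 s

Closed loop: T(s) = K_p·G/(1+K_p·G) = 7.093/(0.139s + 1 + 7.093), with pole at s = −(1 + 7.093)/0.139 = −58.22.
τ = 1/58.22 = 0.01718 s, so 2% settling time ≈ 4τ = 0.0687 s.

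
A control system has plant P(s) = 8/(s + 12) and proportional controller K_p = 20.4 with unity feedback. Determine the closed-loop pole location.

s = -175.2

Closed-loop transfer function: T(s) = K_p·P(s)/(1 + K_p·P(s)) = 163.2/(s + 12 + 163.2) = 163.2/(s + 175.2).
The closed-loop pole is at s = −175.2.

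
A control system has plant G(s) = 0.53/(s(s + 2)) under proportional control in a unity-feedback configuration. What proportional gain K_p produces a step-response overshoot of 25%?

From %OS = 100·exp(−πζ/√(1−ζ²)) = 25%, ζ = −ln(0.25)/√(π²+ln²(0.25)) = 0.4037.
Characteristic equation s² + 2s + 0.53K_p = 0 gives ζ = 2/(2√(0.53K_p)).
Setting ζ = 0.4037: √(0.53K_p) = 2/(2·0.4037) = 2.477, so K_p = 6.136/0.53 = 11.6.

K_p = 11.6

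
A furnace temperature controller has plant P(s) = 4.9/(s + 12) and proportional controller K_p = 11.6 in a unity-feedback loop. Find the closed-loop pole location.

Closed-loop transfer function: T(s) = K_p·P(s)/(1 + K_p·P(s)) = 56.84/(s + 12 + 56.84) = 56.84/(s + 68.84).
The closed-loop pole is at s = −68.84.

s = -68.84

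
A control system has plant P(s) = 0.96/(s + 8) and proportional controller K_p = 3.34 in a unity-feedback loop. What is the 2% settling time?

Closed-loop transfer function: T(s) = K_p·P(s)/(1 + K_p·P(s)) = 3.206/(s + 8 + 3.206) = 3.206/(s + 11.21).
Time constant τ = 1/11.21 = 0.08923 s, so the 2% settling time is about 4τ = 0.357 s.

T_s ≈ 0.357 s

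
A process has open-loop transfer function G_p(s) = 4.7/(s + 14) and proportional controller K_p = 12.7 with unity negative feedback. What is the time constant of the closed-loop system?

τ = 0.0136 s

Closed-loop transfer function: T(s) = K_p·G_p(s)/(1 + K_p·G_p(s)) = 59.69/(s + 14 + 59.69) = 59.69/(s + 73.69).
Time constant τ = 1/73.69 = 0.0136 s.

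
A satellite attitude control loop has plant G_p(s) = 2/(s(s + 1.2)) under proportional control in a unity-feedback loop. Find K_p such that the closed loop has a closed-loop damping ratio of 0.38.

K_p = 1.25

Closed-loop characteristic equation: s² + 1.2s + K_p·2 = 0.
So ω_n = √(2K_p) and 2ζω_n = 1.2, giving ζ = 1.2/(2√(2K_p)).
Setting ζ = 0.38: √(2K_p) = 1.2/(2·0.38) = 1.579, so K_p = 2.493/2 = 1.25.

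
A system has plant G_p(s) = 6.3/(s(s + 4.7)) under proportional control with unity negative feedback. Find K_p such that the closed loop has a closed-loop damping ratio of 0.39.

Closed-loop characteristic equation: s² + 4.7s + K_p·6.3 = 0.
So ω_n = √(6.3K_p) and 2ζω_n = 4.7, giving ζ = 4.7/(2√(6.3K_p)).
Setting ζ = 0.39: √(6.3K_p) = 4.7/(2·0.39) = 6.026, so K_p = 36.31/6.3 = 5.76.

K_p = 5.76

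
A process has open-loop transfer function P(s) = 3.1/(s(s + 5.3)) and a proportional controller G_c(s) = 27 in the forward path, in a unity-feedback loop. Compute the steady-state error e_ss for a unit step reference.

0

The open loop G_c(s)P(s) has a pole at the origin (type 1), so the static position error constant is infinite and e_ss = 1/(1+∞) = 0.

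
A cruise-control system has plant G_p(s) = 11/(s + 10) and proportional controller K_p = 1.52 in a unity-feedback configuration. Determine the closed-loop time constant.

τ = 0.0374 s

Closed-loop transfer function: T(s) = K_p·G_p(s)/(1 + K_p·G_p(s)) = 16.72/(s + 10 + 16.72) = 16.72/(s + 26.72).
Time constant τ = 1/26.72 = 0.0374 s.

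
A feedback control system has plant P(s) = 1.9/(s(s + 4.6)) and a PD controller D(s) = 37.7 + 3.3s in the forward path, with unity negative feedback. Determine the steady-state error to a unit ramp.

The loop has one pole at the origin (type 1). Velocity error constant K_v = lim_{s→0} s·D(s)P(s) = 37.7·1.9/4.6 = 15.57.
Steady-state error to a unit ramp: e_ss = 1/K_v = 0.0642.

0.0642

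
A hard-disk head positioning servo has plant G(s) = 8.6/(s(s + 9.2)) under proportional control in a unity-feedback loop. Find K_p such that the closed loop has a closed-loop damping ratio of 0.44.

Closed-loop characteristic equation: s² + 9.2s + K_p·8.6 = 0.
So ω_n = √(8.6K_p) and 2ζω_n = 9.2, giving ζ = 9.2/(2√(8.6K_p)).
Setting ζ = 0.44: √(8.6K_p) = 9.2/(2·0.44) = 10.45, so K_p = 109.3/8.6 = 12.7.

K_p = 12.7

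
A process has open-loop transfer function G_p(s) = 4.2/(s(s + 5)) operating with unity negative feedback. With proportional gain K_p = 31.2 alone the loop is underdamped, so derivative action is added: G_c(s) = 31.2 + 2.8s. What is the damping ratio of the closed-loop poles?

ζ = 0.732

Forward path: (31.2 + 2.8s)·4.2/(s(s+5)). The closed-loop characteristic equation is s² + (5 + 4.2·2.8)s + 4.2·31.2 = 0.
That is s² + 16.76s + 131 = 0, so ω_n = 11.45 rad/s and ζ = 16.76/(2·11.45) = 0.7321.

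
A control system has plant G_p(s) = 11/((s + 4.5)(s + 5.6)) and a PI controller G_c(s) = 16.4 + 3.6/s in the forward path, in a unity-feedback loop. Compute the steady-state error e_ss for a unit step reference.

The open loop G_c(s)G_p(s) has a pole at the origin (type 1), so the static position error constant is infinite and e_ss = 1/(1+∞) = 0.

0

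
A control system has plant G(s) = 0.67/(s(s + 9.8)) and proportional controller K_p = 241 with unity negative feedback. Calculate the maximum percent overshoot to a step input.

26.9%

Closed-loop characteristic equation: s² + 9.8s + 161.5 = 0, so ω_n = 12.71 rad/s and ζ = 9.8/(2·12.71) = 0.3856.
%OS = 100·exp(−πζ/√(1−ζ²)) = 100·exp(−π·0.3856/√0.8513) = 26.9%.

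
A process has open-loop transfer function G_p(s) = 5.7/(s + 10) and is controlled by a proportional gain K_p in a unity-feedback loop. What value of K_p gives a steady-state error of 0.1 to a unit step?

K_p = 15.8

For a type-0 loop with proportional control, e_ss = 1/(1 + K_p·G_p(0)).
G_p(0) = 0.57. Require 1/(1 + K_p·0.57) = 0.1, so 1 + 0.57·K_p = 10.
K_p = (10 − 1)/0.57 = 15.8.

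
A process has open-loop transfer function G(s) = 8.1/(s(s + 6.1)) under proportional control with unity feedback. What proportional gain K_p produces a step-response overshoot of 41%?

K_p = 15.4

From %OS = 100·exp(−πζ/√(1−ζ²)) = 41%, ζ = −ln(0.41)/√(π²+ln²(0.41)) = 0.273.
Characteristic equation s² + 6.1s + 8.1K_p = 0 gives ζ = 6.1/(2√(8.1K_p)).
Setting ζ = 0.273: √(8.1K_p) = 6.1/(2·0.273) = 11.17, so K_p = 124.8/8.1 = 15.4.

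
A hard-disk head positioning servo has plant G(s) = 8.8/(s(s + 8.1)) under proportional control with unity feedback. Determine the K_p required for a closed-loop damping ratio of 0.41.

K_p = 11.1

Closed-loop characteristic equation: s² + 8.1s + K_p·8.8 = 0.
So ω_n = √(8.8K_p) and 2ζω_n = 8.1, giving ζ = 8.1/(2√(8.8K_p)).
Setting ζ = 0.41: √(8.8K_p) = 8.1/(2·0.41) = 9.878, so K_p = 97.58/8.8 = 11.1.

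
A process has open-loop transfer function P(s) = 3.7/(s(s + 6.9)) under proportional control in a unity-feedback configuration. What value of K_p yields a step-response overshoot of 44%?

From %OS = 100·exp(−πζ/√(1−ζ²)) = 44%, ζ = −ln(0.44)/√(π²+ln²(0.44)) = 0.2528.
Characteristic equation s² + 6.9s + 3.7K_p = 0 gives ζ = 6.9/(2√(3.7K_p)).
Setting ζ = 0.2528: √(3.7K_p) = 6.9/(2·0.2528) = 13.65, so K_p = 186.2/3.7 = 50.3.

K_p = 50.3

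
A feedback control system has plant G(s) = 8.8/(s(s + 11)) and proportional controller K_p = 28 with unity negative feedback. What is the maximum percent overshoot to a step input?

Closed-loop characteristic equation: s² + 11s + 246.4 = 0, so ω_n = 15.7 rad/s and ζ = 11/(2·15.7) = 0.3504.
%OS = 100·exp(−πζ/√(1−ζ²)) = 100·exp(−π·0.3504/√0.8772) = 30.9%.

30.9%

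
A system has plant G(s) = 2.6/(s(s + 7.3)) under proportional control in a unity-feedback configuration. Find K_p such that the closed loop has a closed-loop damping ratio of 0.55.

Closed-loop characteristic equation: s² + 7.3s + K_p·2.6 = 0.
So ω_n = √(2.6K_p) and 2ζω_n = 7.3, giving ζ = 7.3/(2√(2.6K_p)).
Setting ζ = 0.55: √(2.6K_p) = 7.3/(2·0.55) = 6.636, so K_p = 44.04/2.6 = 16.9.

K_p = 16.9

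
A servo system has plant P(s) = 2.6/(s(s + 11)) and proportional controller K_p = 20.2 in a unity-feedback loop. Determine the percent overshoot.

2.57%

From 1 + K_pP(s) = 0: s² + 11s + 52.52 = 0 ⇒ ω_n = 7.247, ζ = 0.7589.
%OS = 100·exp(−πζ/√(1−ζ²)) = 100·exp(−π·0.7589/√0.424) = 2.57%.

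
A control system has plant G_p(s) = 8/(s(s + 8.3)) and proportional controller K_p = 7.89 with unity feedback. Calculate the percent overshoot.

14.6%

The closed-loop denominator s² + 8.3s + 63.12 gives ω_n = √63.12 = 7.945 and ζ = 8.3/(2ω_n) = 0.5224.
%OS = 100·exp(−πζ/√(1−ζ²)) = 100·exp(−π·0.5224/√0.7271) = 14.6%.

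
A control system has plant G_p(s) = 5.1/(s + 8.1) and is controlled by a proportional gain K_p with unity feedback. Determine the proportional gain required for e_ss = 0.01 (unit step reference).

K_p = 157

Steady-state error for a unit step on this type-0 loop is 1/(1 + K_p·G_p(0)).
G_p(0) = 0.6296. Require 1/(1 + K_p·0.6296) = 0.01, so 1 + 0.6296·K_p = 100.
K_p = (100 − 1)/0.6296 = 157.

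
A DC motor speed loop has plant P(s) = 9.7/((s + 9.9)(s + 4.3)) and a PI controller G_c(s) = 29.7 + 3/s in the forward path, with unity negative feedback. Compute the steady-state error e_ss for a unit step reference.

0

The open loop G_c(s)P(s) has a pole at the origin (type 1), so the static position error constant is infinite and e_ss = 1/(1+∞) = 0.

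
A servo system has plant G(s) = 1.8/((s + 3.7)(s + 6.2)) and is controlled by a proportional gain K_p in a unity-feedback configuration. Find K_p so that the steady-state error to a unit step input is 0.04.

Steady-state error for a unit step on this type-0 loop is 1/(1 + K_p·G(0)).
G(0) = 0.07847. Require 1/(1 + K_p·0.07847) = 0.04, so 1 + 0.07847·K_p = 25.
K_p = (25 − 1)/0.07847 = 306.

K_p = 306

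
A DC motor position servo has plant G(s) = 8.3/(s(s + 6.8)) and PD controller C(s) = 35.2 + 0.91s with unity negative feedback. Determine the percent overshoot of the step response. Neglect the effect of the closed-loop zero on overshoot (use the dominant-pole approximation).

Forward path: (35.2 + 0.91s)·8.3/(s(s+6.8)). The closed-loop characteristic equation is s² + (6.8 + 8.3·0.91)s + 8.3·35.2 = 0.
That is s² + 14.35s + 292.2 = 0, so ω_n = 17.09 rad/s and ζ = 14.35/(2·17.09) = 0.4199.
%OS = 100·exp(−πζ/√(1−ζ²)) = 23.4%.

23.4%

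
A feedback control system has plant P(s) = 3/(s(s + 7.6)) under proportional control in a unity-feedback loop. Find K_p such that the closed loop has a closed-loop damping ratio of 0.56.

K_p = 15.3

Closed-loop characteristic equation: s² + 7.6s + K_p·3 = 0.
So ω_n = √(3K_p) and 2ζω_n = 7.6, giving ζ = 7.6/(2√(3K_p)).
Setting ζ = 0.56: √(3K_p) = 7.6/(2·0.56) = 6.786, so K_p = 46.05/3 = 15.3.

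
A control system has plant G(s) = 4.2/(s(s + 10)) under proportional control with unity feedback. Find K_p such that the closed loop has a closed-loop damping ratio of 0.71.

Closed-loop characteristic equation: s² + 10s + K_p·4.2 = 0.
So ω_n = √(4.2K_p) and 2ζω_n = 10, giving ζ = 10/(2√(4.2K_p)).
Setting ζ = 0.71: √(4.2K_p) = 10/(2·0.71) = 7.042, so K_p = 49.59/4.2 = 11.8.

K_p = 11.8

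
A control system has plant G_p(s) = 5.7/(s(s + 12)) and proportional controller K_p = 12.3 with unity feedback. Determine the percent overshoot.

Closed-loop characteristic equation: s² + 12s + 70.11 = 0, so ω_n = 8.373 rad/s and ζ = 12/(2·8.373) = 0.7166.
%OS = 100·exp(−πζ/√(1−ζ²)) = 100·exp(−π·0.7166/√0.4865) = 3.97%.

3.97%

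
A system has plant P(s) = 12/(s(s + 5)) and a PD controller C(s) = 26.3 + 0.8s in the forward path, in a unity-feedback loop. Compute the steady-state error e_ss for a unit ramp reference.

0.0158

The loop has one pole at the origin (type 1). Velocity error constant K_v = lim_{s→0} s·C(s)P(s) = 26.3·12/5 = 63.12.
Steady-state error to a unit ramp: e_ss = 1/K_v = 0.0158.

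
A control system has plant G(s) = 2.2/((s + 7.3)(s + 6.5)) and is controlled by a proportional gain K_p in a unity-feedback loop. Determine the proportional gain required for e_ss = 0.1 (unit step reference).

The loop is type 0, so e_ss(step) = 1/(1 + K_pos) with K_pos = K_p·G(0).
G(0) = 0.04636. Require 1/(1 + K_p·0.04636) = 0.1, so 1 + 0.04636·K_p = 10.
K_p = (10 − 1)/0.04636 = 194.

K_p = 194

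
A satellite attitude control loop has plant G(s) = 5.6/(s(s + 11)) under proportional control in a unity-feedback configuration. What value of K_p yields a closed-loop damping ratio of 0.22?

K_p = 112

Closed-loop characteristic equation: s² + 11s + K_p·5.6 = 0.
So ω_n = √(5.6K_p) and 2ζω_n = 11, giving ζ = 11/(2√(5.6K_p)).
Setting ζ = 0.22: √(5.6K_p) = 11/(2·0.22) = 25, so K_p = 625/5.6 = 112.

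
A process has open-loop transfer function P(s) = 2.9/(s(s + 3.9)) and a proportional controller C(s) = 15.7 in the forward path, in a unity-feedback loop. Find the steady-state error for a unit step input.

The open loop C(s)P(s) has a pole at the origin (type 1), so the static position error constant is infinite and e_ss = 1/(1+∞) = 0.

0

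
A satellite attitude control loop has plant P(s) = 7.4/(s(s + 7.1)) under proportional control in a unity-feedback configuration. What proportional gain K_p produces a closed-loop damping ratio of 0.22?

Closed-loop characteristic equation: s² + 7.1s + K_p·7.4 = 0.
So ω_n = √(7.4K_p) and 2ζω_n = 7.1, giving ζ = 7.1/(2√(7.4K_p)).
Setting ζ = 0.22: √(7.4K_p) = 7.1/(2·0.22) = 16.14, so K_p = 260.4/7.4 = 35.2.

K_p = 35.2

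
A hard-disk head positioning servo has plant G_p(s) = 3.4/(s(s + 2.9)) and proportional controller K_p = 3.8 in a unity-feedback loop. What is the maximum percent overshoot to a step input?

25%

Closed-loop characteristic equation: s² + 2.9s + 12.92 = 0, so ω_n = 3.594 rad/s and ζ = 2.9/(2·3.594) = 0.4034.
%OS = 100·exp(−πζ/√(1−ζ²)) = 100·exp(−π·0.4034/√0.8373) = 25%.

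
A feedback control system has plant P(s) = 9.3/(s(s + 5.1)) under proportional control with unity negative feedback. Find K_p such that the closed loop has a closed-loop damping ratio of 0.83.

K_p = 1.01

Closed-loop characteristic equation: s² + 5.1s + K_p·9.3 = 0.
So ω_n = √(9.3K_p) and 2ζω_n = 5.1, giving ζ = 5.1/(2√(9.3K_p)).
Setting ζ = 0.83: √(9.3K_p) = 5.1/(2·0.83) = 3.072, so K_p = 9.439/9.3 = 1.01.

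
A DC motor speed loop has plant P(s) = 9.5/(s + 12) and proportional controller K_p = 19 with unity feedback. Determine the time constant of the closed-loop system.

Closed-loop transfer function: T(s) = K_p·P(s)/(1 + K_p·P(s)) = 180.5/(s + 12 + 180.5) = 180.5/(s + 192.5).
Time constant τ = 1/192.5 = 0.00519 s.

τ = 0.00519 s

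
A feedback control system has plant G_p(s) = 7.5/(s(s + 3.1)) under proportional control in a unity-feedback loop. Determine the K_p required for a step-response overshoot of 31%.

From %OS = 100·exp(−πζ/√(1−ζ²)) = 31%, ζ = −ln(0.31)/√(π²+ln²(0.31)) = 0.3493.
Characteristic equation s² + 3.1s + 7.5K_p = 0 gives ζ = 3.1/(2√(7.5K_p)).
Setting ζ = 0.3493: √(7.5K_p) = 3.1/(2·0.3493) = 4.437, so K_p = 19.69/7.5 = 2.63.

K_p = 2.63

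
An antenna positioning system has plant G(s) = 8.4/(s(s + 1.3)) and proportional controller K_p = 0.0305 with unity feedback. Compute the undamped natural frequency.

With unity feedback the closed-loop characteristic equation is s² + 1.3s + 0.0305·8.4 = s² + 1.3s + 0.2562 = 0.
Matching s² + 2ζω_n s + ω_n²: ω_n = √0.2562 = 0.5062 rad/s and 2ζω_n = 1.3, so ζ = 1.3/(2·0.5062) = 1.28.

ω_n = 0.506 rad/s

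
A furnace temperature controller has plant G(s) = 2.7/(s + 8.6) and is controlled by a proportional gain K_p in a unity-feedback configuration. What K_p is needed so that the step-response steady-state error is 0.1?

K_p = 28.7

Steady-state error for a unit step on this type-0 loop is 1/(1 + K_p·G(0)).
G(0) = 0.314. Require 1/(1 + K_p·0.314) = 0.1, so 1 + 0.314·K_p = 10.
K_p = (10 − 1)/0.314 = 28.7.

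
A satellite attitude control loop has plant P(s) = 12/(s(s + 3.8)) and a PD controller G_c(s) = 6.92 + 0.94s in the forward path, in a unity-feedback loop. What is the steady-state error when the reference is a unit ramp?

0.0458

The loop has one pole at the origin (type 1). Velocity error constant K_v = lim_{s→0} s·G_c(s)P(s) = 6.92·12/3.8 = 21.85.
Steady-state error to a unit ramp: e_ss = 1/K_v = 0.0458.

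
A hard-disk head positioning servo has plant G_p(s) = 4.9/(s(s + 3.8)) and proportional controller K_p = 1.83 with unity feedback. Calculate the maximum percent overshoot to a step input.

Closed-loop characteristic equation: s² + 3.8s + 8.967 = 0, so ω_n = 2.994 rad/s and ζ = 3.8/(2·2.994) = 0.6345.
%OS = 100·exp(−πζ/√(1−ζ²)) = 100·exp(−π·0.6345/√0.5974) = 7.59%.

7.59%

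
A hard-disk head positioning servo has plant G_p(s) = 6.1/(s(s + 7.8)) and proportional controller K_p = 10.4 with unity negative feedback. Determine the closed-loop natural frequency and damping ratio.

With unity feedback the closed-loop characteristic equation is s² + 7.8s + 10.4·6.1 = s² + 7.8s + 63.44 = 0.
Matching s² + 2ζω_n s + ω_n²: ω_n = √63.44 = 7.965 rad/s and 2ζω_n = 7.8, so ζ = 7.8/(2·7.965) = 0.49.

ω_n = 7.96 rad/s, ζ = 0.49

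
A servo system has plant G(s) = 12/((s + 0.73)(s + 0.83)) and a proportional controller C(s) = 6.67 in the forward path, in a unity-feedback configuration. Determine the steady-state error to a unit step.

0.00751

The loop is type 0. Static position error constant K_pos = C(0)·G(0) = 6.67·19.81 = 132.1.
Steady-state error to a unit step: e_ss = 1/(1+K_pos) = 1/133.1 = 0.00751.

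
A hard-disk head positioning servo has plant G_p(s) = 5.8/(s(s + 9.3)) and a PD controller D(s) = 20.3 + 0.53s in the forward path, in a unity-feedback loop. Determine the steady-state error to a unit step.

The open loop D(s)G_p(s) has a pole at the origin (type 1), so the static position error constant is infinite and e_ss = 1/(1+∞) = 0.

0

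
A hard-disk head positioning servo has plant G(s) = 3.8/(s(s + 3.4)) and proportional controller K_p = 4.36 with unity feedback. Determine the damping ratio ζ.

1 + K_p·G(s) = 0 gives s² + 3.4s + 16.57 = 0.
So ω_n² = 16.57 ⇒ ω_n = 4.07 rad/s, and ζ = 3.4/(2ω_n) = 0.418.

ζ = 0.418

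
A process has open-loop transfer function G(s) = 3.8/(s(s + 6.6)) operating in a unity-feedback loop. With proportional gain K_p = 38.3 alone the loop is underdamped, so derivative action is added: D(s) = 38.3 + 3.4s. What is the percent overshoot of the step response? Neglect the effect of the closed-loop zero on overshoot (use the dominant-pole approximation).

Forward path: (38.3 + 3.4s)·3.8/(s(s+6.6)). The closed-loop characteristic equation is s² + (6.6 + 3.8·3.4)s + 3.8·38.3 = 0.
That is s² + 19.52s + 145.5 = 0, so ω_n = 12.06 rad/s and ζ = 19.52/(2·12.06) = 0.809.
%OS = 100·exp(−πζ/√(1−ζ²)) = 1.32%.

1.32%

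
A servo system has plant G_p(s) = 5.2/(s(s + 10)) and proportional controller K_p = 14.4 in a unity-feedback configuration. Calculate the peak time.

T_p = 0.445 s

Closed-loop characteristic equation: s² + 10s + 74.88 = 0, so ω_n = 8.653 rad/s and ζ = 10/(2·8.653) = 0.5778.
Damped frequency ω_d = ω_n√(1−ζ²) = 7.063 rad/s, so peak time T_p = π/ω_d = 0.445 s.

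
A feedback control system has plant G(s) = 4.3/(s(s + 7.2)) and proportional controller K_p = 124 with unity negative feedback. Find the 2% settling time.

The closed-loop denominator s² + 7.2s + 533.2 gives ω_n = √533.2 = 23.09 and ζ = 7.2/(2ω_n) = 0.1559.
2% settling time T_s ≈ 4/(ζω_n) = 4/3.6 = 1.11 s.

T_s ≈ 1.11 s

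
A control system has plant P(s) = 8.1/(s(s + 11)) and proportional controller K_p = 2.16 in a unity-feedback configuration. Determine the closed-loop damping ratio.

ζ = 1.31

The closed-loop denominator is s(s+11) + 2.16·8.1 = s² + 11s + 17.5.
So ω_n² = 17.5 ⇒ ω_n = 4.183 rad/s, and ζ = 11/(2ω_n) = 1.31.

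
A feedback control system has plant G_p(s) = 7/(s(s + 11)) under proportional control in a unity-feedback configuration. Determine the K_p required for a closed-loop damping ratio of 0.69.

Closed-loop characteristic equation: s² + 11s + K_p·7 = 0.
So ω_n = √(7K_p) and 2ζω_n = 11, giving ζ = 11/(2√(7K_p)).
Setting ζ = 0.69: √(7K_p) = 11/(2·0.69) = 7.971, so K_p = 63.54/7 = 9.08.

K_p = 9.08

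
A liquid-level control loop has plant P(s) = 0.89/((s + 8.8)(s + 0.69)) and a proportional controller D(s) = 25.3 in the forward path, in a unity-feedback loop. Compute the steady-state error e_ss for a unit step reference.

0.212

The loop is type 0. Static position error constant K_pos = D(0)·P(0) = 25.3·0.1466 = 3.708.
Steady-state error to a unit step: e_ss = 1/(1+K_pos) = 1/4.708 = 0.212.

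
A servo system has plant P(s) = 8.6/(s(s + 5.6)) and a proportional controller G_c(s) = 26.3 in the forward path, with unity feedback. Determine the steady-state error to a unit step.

0

The open loop G_c(s)P(s) has a pole at the origin (type 1), so the static position error constant is infinite and e_ss = 1/(1+∞) = 0.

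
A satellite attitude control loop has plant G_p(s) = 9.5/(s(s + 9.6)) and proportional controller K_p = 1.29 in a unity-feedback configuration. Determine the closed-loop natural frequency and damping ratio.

ω_n = 3.5 rad/s, ζ = 1.37

The closed-loop denominator is s(s+9.6) + 1.29·9.5 = s² + 9.6s + 12.26.
Matching s² + 2ζω_n s + ω_n²: ω_n = √12.26 = 3.501 rad/s and 2ζω_n = 9.6, so ζ = 9.6/(2·3.501) = 1.37.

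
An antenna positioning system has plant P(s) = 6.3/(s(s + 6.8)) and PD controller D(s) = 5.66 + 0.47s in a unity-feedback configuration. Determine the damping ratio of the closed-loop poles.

ζ = 0.817

Forward path: (5.66 + 0.47s)·6.3/(s(s+6.8)). The closed-loop characteristic equation is s² + (6.8 + 6.3·0.47)s + 6.3·5.66 = 0.
That is s² + 9.761s + 35.66 = 0, so ω_n = 5.971 rad/s and ζ = 9.761/(2·5.971) = 0.8173.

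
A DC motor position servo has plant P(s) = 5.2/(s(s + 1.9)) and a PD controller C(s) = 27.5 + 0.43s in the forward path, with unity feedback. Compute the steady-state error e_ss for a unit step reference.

The open loop C(s)P(s) has a pole at the origin (type 1), so the static position error constant is infinite and e_ss = 1/(1+∞) = 0.

0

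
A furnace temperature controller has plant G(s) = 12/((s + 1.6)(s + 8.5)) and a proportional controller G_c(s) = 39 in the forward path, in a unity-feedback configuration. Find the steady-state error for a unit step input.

0.0282

The loop is type 0. Static position error constant K_pos = G_c(0)·G(0) = 39·0.8824 = 34.41.
Steady-state error to a unit step: e_ss = 1/(1+K_pos) = 1/35.41 = 0.0282.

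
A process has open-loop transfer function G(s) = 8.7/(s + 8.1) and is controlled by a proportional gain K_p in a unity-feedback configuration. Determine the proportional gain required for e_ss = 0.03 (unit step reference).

K_p = 30.1

The loop is type 0, so e_ss(step) = 1/(1 + K_pos) with K_pos = K_p·G(0).
G(0) = 1.074. Require 1/(1 + K_p·1.074) = 0.03, so 1 + 1.074·K_p = 33.33.
K_p = (33.33 − 1)/1.074 = 30.1.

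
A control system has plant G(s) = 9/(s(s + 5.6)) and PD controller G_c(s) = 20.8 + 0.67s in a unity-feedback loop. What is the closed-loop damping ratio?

Forward path: (20.8 + 0.67s)·9/(s(s+5.6)). The closed-loop characteristic equation is s² + (5.6 + 9·0.67)s + 9·20.8 = 0.
That is s² + 11.63s + 187.2 = 0, so ω_n = 13.68 rad/s and ζ = 11.63/(2·13.68) = 0.425.

ζ = 0.425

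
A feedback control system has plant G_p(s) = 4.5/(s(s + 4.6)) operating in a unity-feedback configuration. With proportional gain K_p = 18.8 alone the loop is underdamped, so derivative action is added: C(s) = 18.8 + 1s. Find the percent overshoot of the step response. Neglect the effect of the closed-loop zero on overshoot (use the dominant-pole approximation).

16.7%

Forward path: (18.8 + 1s)·4.5/(s(s+4.6)). The closed-loop characteristic equation is s² + (4.6 + 4.5·1)s + 4.5·18.8 = 0.
That is s² + 9.1s + 84.6 = 0, so ω_n = 9.198 rad/s and ζ = 9.1/(2·9.198) = 0.4947.
%OS = 100·exp(−πζ/√(1−ζ²)) = 16.7%.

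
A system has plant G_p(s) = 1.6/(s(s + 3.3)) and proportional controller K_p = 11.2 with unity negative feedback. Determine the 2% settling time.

T_s ≈ 2.42 s

The closed-loop denominator s² + 3.3s + 17.92 gives ω_n = √17.92 = 4.233 and ζ = 3.3/(2ω_n) = 0.3898.
2% settling time T_s ≈ 4/(ζω_n) = 4/1.65 = 2.42 s.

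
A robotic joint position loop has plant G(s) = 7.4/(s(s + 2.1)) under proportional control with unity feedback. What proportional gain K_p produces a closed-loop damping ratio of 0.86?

Closed-loop characteristic equation: s² + 2.1s + K_p·7.4 = 0.
So ω_n = √(7.4K_p) and 2ζω_n = 2.1, giving ζ = 2.1/(2√(7.4K_p)).
Setting ζ = 0.86: √(7.4K_p) = 2.1/(2·0.86) = 1.221, so K_p = 1.491/7.4 = 0.201.

K_p = 0.201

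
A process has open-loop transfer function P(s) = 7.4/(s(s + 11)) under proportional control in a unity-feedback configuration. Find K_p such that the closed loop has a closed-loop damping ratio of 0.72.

K_p = 7.89

Closed-loop characteristic equation: s² + 11s + K_p·7.4 = 0.
So ω_n = √(7.4K_p) and 2ζω_n = 11, giving ζ = 11/(2√(7.4K_p)).
Setting ζ = 0.72: √(7.4K_p) = 11/(2·0.72) = 7.639, so K_p = 58.35/7.4 = 7.89.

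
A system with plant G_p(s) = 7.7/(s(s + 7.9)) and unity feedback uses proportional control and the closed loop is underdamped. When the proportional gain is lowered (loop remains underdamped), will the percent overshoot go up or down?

decrease

ζ = 7.9/(2√(7.7K_p)) rises as K_p falls; higher damping means less overshoot.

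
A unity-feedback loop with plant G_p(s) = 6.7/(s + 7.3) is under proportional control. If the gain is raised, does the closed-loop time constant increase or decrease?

The closed-loop bandwidth 7.3+K_p·6.7 grows with K_p, so τ shrinks.

decrease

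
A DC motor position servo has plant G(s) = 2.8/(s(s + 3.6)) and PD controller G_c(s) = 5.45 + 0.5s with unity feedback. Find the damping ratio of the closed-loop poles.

Forward path: (5.45 + 0.5s)·2.8/(s(s+3.6)). The closed-loop characteristic equation is s² + (3.6 + 2.8·0.5)s + 2.8·5.45 = 0.
That is s² + 5s + 15.26 = 0, so ω_n = 3.906 rad/s and ζ = 5/(2·3.906) = 0.64.

ζ = 0.64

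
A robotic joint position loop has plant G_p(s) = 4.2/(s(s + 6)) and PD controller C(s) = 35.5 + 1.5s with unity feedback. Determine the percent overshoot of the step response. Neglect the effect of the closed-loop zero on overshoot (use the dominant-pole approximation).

Forward path: (35.5 + 1.5s)·4.2/(s(s+6)). The closed-loop characteristic equation is s² + (6 + 4.2·1.5)s + 4.2·35.5 = 0.
That is s² + 12.3s + 149.1 = 0, so ω_n = 12.21 rad/s and ζ = 12.3/(2·12.21) = 0.5037.
%OS = 100·exp(−πζ/√(1−ζ²)) = 16%.

16%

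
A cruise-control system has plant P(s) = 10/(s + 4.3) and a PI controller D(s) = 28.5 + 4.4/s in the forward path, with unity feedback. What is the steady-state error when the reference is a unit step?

The open loop D(s)P(s) has a pole at the origin (type 1), so the static position error constant is infinite and e_ss = 1/(1+∞) = 0.

0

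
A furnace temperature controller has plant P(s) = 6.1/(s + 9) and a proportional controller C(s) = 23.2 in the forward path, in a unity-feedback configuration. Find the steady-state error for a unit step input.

The loop is type 0. Static position error constant K_pos = C(0)·P(0) = 23.2·0.6778 = 15.72.
Steady-state error to a unit step: e_ss = 1/(1+K_pos) = 1/16.72 = 0.0598.

0.0598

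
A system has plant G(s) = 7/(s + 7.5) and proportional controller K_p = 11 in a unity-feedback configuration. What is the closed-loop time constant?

Closed-loop transfer function: T(s) = K_p·G(s)/(1 + K_p·G(s)) = 77/(s + 7.5 + 77) = 77/(s + 84.5).
Time constant τ = 1/84.5 = 0.0118 s.

τ = 0.0118 s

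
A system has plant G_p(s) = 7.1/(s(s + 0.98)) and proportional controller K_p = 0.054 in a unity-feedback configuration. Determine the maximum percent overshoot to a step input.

1.71%

Closed-loop characteristic equation: s² + 0.98s + 0.3834 = 0, so ω_n = 0.6192 rad/s and ζ = 0.98/(2·0.6192) = 0.7914.
%OS = 100·exp(−πζ/√(1−ζ²)) = 100·exp(−π·0.7914/√0.3738) = 1.71%.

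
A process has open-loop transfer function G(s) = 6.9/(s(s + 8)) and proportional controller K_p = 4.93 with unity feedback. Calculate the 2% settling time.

From 1 + K_pG(s) = 0: s² + 8s + 34.02 = 0 ⇒ ω_n = 5.832, ζ = 0.6858.
2% settling time T_s ≈ 4/(ζω_n) = 4/4 = 1 s.

T_s ≈ 1 s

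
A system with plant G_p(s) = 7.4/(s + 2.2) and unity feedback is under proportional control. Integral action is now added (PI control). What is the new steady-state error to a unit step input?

0

Adding integral action puts a pole at s = 0 in the forward path, raising the system type to 1; a type-1 loop has zero steady-state error to a step.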